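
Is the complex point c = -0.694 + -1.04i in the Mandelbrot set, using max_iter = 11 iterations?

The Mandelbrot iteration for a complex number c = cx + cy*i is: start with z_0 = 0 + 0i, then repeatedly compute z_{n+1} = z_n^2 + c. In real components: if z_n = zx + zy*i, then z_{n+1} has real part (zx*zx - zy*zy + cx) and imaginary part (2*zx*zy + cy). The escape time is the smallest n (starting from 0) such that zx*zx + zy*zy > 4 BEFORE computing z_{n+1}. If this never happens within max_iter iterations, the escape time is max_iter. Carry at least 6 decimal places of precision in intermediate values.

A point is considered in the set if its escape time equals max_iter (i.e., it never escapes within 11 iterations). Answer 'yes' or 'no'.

z_0 = 0 + 0i, c = -0.6940 + -1.0400i
Iter 1: z = -0.6940 + -1.0400i, |z|^2 = 1.5632
Iter 2: z = -1.2940 + 0.4035i, |z|^2 = 1.8372
Iter 3: z = 0.8175 + -2.0843i, |z|^2 = 5.0126
Escaped at iteration 3

Answer: no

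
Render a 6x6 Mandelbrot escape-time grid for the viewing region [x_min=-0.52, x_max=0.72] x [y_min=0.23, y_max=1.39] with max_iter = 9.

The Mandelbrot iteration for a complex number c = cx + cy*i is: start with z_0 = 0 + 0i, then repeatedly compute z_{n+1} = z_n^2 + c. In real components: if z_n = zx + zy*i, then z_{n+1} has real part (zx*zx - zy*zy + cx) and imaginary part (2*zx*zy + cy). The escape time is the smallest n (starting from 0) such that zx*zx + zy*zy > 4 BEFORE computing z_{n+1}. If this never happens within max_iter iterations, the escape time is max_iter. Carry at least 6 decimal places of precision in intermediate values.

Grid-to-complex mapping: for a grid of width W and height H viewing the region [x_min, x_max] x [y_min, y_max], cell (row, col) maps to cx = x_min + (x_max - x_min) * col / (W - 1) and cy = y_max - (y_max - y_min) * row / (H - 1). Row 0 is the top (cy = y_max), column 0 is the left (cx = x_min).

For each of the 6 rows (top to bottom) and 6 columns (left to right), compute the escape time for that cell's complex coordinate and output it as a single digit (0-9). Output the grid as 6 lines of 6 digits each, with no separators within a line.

(row=0, col=0): c = -0.5200 + 1.3900i → escape time 2
(row=0, col=1): c = -0.2720 + 1.3900i → escape time 2
(row=0, col=2): c = -0.0240 + 1.3900i → escape time 2
(row=0, col=3): c = 0.2240 + 1.3900i → escape time 2
(row=0, col=4): c = 0.4720 + 1.3900i → escape time 2
(row=0, col=5): c = 0.7200 + 1.3900i → escape time 2
(row=1, col=0): c = -0.5200 + 1.1580i → escape time 3
(row=1, col=1): c = -0.2720 + 1.1580i → escape time 4
(row=1, col=2): c = -0.0240 + 1.1580i → escape time 4
(row=1, col=3): c = 0.2240 + 1.1580i → escape time 3
(row=1, col=4): c = 0.4720 + 1.1580i → escape time 2
(row=1, col=5): c = 0.7200 + 1.1580i → escape time 2
(row=2, col=0): c = -0.5200 + 0.9260i → escape time 4
(row=2, col=1): c = -0.2720 + 0.9260i → escape time 6
(row=2, col=2): c = -0.0240 + 0.9260i → escape time 8
(row=2, col=3): c = 0.2240 + 0.9260i → escape time 4
(row=2, col=4): c = 0.4720 + 0.9260i → escape time 3
(row=2, col=5): c = 0.7200 + 0.9260i → escape time 2
(row=3, col=0): c = -0.5200 + 0.6940i → escape time 9
(row=3, col=1): c = -0.2720 + 0.6940i → escape time 9
(row=3, col=2): c = -0.0240 + 0.6940i → escape time 9
(row=3, col=3): c = 0.2240 + 0.6940i → escape time 6
(row=3, col=4): c = 0.4720 + 0.6940i → escape time 4
(row=3, col=5): c = 0.7200 + 0.6940i → escape time 3
(row=4, col=0): c = -0.5200 + 0.4620i → escape time 9
(row=4, col=1): c = -0.2720 + 0.4620i → escape time 9
(row=4, col=2): c = -0.0240 + 0.4620i → escape time 9
(row=4, col=3): c = 0.2240 + 0.4620i → escape time 9
(row=4, col=4): c = 0.4720 + 0.4620i → escape time 5
(row=4, col=5): c = 0.7200 + 0.4620i → escape time 3
(row=5, col=0): c = -0.5200 + 0.2300i → escape time 9
(row=5, col=1): c = -0.2720 + 0.2300i → escape time 9
(row=5, col=2): c = -0.0240 + 0.2300i → escape time 9
(row=5, col=3): c = 0.2240 + 0.2300i → escape time 9
(row=5, col=4): c = 0.4720 + 0.2300i → escape time 6
(row=5, col=5): c = 0.7200 + 0.2300i → escape time 3

Answer: 222222
344322
468432
999643
999953
999963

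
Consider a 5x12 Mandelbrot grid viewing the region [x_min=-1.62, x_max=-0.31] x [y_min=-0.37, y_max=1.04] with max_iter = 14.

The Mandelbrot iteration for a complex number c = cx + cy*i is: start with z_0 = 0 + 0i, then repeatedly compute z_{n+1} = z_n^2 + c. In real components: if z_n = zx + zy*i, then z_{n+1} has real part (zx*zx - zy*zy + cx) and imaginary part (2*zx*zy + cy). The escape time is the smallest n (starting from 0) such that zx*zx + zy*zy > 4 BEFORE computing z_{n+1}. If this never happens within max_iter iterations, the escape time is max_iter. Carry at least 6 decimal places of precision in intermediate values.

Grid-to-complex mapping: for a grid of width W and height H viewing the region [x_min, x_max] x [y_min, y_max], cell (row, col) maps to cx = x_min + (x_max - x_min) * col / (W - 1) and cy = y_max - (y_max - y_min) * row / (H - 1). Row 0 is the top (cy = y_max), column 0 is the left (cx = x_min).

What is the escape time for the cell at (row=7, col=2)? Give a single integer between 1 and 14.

Answer: 14

Derivation:
z_0 = 0 + 0i, c = -0.9650 + 0.1427i
Iter 1: z = -0.9650 + 0.1427i, |z|^2 = 0.9516
Iter 2: z = -0.0541 + -0.1327i, |z|^2 = 0.0206
Iter 3: z = -0.9797 + 0.1571i, |z|^2 = 0.9845
Iter 4: z = -0.0299 + -0.1651i, |z|^2 = 0.0281
Iter 5: z = -0.9914 + 0.1526i, |z|^2 = 1.0061
Iter 6: z = -0.0055 + -0.1598i, |z|^2 = 0.0256
Iter 7: z = -0.9905 + 0.1445i, |z|^2 = 1.0020
Iter 8: z = -0.0048 + -0.1435i, |z|^2 = 0.0206
Iter 9: z = -0.9856 + 0.1441i, |z|^2 = 0.9921
Iter 10: z = -0.0144 + -0.1413i, |z|^2 = 0.0202
Iter 11: z = -0.9848 + 0.1468i, |z|^2 = 0.9913
Iter 12: z = -0.0168 + -0.1464i, |z|^2 = 0.0217
Iter 13: z = -0.9862 + 0.1476i, |z|^2 = 0.9943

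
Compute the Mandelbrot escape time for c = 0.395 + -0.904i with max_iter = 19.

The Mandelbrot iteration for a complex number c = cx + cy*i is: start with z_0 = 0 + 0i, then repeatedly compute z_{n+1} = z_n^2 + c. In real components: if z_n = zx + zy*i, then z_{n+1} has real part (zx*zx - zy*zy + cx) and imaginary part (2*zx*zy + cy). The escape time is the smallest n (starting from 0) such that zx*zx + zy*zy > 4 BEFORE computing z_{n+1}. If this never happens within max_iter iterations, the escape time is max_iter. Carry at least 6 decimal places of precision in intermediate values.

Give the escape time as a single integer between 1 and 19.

Answer: 3

Derivation:
z_0 = 0 + 0i, c = 0.3950 + -0.9040i
Iter 1: z = 0.3950 + -0.9040i, |z|^2 = 0.9732
Iter 2: z = -0.2662 + -1.6182i, |z|^2 = 2.6893
Iter 3: z = -2.1526 + -0.0425i, |z|^2 = 4.6354
Escaped at iteration 3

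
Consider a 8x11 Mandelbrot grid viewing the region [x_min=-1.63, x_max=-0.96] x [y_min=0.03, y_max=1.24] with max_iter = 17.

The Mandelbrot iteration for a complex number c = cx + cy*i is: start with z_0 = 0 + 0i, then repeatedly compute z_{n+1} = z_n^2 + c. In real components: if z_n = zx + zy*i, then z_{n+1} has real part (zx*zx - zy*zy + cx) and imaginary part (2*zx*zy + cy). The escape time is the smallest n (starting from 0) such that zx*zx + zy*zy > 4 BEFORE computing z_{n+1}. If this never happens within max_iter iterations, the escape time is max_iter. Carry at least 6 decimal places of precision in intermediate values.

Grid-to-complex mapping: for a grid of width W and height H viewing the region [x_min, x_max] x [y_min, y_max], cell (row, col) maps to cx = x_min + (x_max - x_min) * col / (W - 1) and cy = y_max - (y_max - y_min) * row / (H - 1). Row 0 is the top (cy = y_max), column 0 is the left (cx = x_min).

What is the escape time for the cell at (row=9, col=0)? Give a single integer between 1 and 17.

z_0 = 0 + 0i, c = -1.6300 + 0.1510i
Iter 1: z = -1.6300 + 0.1510i, |z|^2 = 2.6797
Iter 2: z = 1.0041 + -0.3413i, |z|^2 = 1.1247
Iter 3: z = -0.7382 + -0.5343i, |z|^2 = 0.8305
Iter 4: z = -1.3705 + 0.9399i, |z|^2 = 2.7617
Iter 5: z = -0.6352 + -2.4253i, |z|^2 = 6.2855
Escaped at iteration 5

Answer: 5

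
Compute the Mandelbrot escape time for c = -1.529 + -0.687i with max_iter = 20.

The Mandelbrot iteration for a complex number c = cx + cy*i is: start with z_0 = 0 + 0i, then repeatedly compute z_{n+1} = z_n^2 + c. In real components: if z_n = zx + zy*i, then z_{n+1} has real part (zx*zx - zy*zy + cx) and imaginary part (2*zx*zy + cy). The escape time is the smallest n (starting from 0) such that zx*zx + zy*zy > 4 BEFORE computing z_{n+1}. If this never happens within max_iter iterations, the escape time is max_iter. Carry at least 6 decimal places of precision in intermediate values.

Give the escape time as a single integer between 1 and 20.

Answer: 3

Derivation:
z_0 = 0 + 0i, c = -1.5290 + -0.6870i
Iter 1: z = -1.5290 + -0.6870i, |z|^2 = 2.8098
Iter 2: z = 0.3369 + 1.4138i, |z|^2 = 2.1124
Iter 3: z = -3.4145 + 0.2656i, |z|^2 = 11.7292
Escaped at iteration 3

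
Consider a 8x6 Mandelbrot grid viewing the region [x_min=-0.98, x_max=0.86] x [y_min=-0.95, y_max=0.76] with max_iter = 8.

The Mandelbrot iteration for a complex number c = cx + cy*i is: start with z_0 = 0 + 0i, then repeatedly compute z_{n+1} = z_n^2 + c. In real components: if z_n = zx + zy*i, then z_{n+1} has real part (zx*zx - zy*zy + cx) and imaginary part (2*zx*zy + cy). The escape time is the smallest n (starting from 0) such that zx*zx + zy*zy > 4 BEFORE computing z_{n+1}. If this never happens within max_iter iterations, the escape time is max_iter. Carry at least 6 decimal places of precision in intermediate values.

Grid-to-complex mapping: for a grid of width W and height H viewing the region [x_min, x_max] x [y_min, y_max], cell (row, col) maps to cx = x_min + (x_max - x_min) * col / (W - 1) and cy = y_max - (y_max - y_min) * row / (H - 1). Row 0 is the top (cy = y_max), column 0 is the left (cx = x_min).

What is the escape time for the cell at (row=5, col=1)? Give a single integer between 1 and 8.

z_0 = 0 + 0i, c = -0.7171 + -0.9500i
Iter 1: z = -0.7171 + -0.9500i, |z|^2 = 1.4168
Iter 2: z = -1.1053 + 0.4126i, |z|^2 = 1.3920
Iter 3: z = 0.3344 + -1.8621i, |z|^2 = 3.5792
Iter 4: z = -4.0726 + -2.1955i, |z|^2 = 21.4063
Escaped at iteration 4

Answer: 4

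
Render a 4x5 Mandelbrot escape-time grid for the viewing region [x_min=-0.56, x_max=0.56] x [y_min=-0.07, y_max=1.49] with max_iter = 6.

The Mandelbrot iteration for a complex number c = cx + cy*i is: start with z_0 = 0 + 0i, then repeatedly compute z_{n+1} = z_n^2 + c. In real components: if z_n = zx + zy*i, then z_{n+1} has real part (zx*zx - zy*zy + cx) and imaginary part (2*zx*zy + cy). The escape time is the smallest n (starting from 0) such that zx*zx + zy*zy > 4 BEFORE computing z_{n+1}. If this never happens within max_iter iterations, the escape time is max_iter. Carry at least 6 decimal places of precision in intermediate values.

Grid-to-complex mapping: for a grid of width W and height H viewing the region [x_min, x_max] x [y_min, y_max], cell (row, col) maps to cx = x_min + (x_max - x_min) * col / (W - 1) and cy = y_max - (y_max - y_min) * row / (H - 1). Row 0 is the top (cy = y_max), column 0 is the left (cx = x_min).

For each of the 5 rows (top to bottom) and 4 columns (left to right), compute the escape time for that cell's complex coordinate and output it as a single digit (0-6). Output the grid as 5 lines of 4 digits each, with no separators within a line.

(row=0, col=0): c = -0.5600 + 1.4900i → escape time 2
(row=0, col=1): c = -0.1867 + 1.4900i → escape time 2
(row=0, col=2): c = 0.1867 + 1.4900i → escape time 2
(row=0, col=3): c = 0.5600 + 1.4900i → escape time 2
(row=1, col=0): c = -0.5600 + 1.1000i → escape time 3
(row=1, col=1): c = -0.1867 + 1.1000i → escape time 6
(row=1, col=2): c = 0.1867 + 1.1000i → escape time 3
(row=1, col=3): c = 0.5600 + 1.1000i → escape time 2
(row=2, col=0): c = -0.5600 + 0.7100i → escape time 6
(row=2, col=1): c = -0.1867 + 0.7100i → escape time 6
(row=2, col=2): c = 0.1867 + 0.7100i → escape time 6
(row=2, col=3): c = 0.5600 + 0.7100i → escape time 3
(row=3, col=0): c = -0.5600 + 0.3200i → escape time 6
(row=3, col=1): c = -0.1867 + 0.3200i → escape time 6
(row=3, col=2): c = 0.1867 + 0.3200i → escape time 6
(row=3, col=3): c = 0.5600 + 0.3200i → escape time 4
(row=4, col=0): c = -0.5600 + -0.0700i → escape time 6
(row=4, col=1): c = -0.1867 + -0.0700i → escape time 6
(row=4, col=2): c = 0.1867 + -0.0700i → escape time 6
(row=4, col=3): c = 0.5600 + -0.0700i → escape time 4

Answer: 2222
3632
6663
6664
6664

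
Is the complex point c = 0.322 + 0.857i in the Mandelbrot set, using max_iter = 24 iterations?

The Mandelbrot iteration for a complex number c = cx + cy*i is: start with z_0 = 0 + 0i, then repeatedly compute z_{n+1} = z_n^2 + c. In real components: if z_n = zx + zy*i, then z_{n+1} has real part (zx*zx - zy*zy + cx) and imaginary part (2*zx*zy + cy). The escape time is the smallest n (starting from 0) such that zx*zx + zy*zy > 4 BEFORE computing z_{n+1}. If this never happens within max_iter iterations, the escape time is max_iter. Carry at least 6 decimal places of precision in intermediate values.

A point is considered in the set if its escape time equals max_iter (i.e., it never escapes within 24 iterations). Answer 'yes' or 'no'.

Answer: no

Derivation:
z_0 = 0 + 0i, c = 0.3220 + 0.8570i
Iter 1: z = 0.3220 + 0.8570i, |z|^2 = 0.8381
Iter 2: z = -0.3088 + 1.4089i, |z|^2 = 2.0804
Iter 3: z = -1.5677 + -0.0130i, |z|^2 = 2.4578
Iter 4: z = 2.7795 + 0.8979i, |z|^2 = 8.5317
Escaped at iteration 4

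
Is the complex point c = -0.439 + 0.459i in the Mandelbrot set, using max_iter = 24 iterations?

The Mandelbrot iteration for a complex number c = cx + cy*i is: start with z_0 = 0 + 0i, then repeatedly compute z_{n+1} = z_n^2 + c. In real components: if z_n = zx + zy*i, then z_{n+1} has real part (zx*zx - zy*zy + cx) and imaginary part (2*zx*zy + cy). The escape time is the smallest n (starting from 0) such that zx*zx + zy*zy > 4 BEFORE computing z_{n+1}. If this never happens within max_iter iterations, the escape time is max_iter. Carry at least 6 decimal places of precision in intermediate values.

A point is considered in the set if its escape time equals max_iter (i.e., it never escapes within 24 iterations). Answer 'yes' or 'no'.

z_0 = 0 + 0i, c = -0.4390 + 0.4590i
Iter 1: z = -0.4390 + 0.4590i, |z|^2 = 0.4034
Iter 2: z = -0.4570 + 0.0560i, |z|^2 = 0.2119
Iter 3: z = -0.2333 + 0.4078i, |z|^2 = 0.2208
Iter 4: z = -0.5509 + 0.2687i, |z|^2 = 0.3757
Iter 5: z = -0.2077 + 0.1630i, |z|^2 = 0.0697
Iter 6: z = -0.4224 + 0.3913i, |z|^2 = 0.3315
Iter 7: z = -0.4137 + 0.1284i, |z|^2 = 0.1876
Iter 8: z = -0.2844 + 0.3527i, |z|^2 = 0.2053
Iter 9: z = -0.4826 + 0.2584i, |z|^2 = 0.2996
Iter 10: z = -0.2729 + 0.2096i, |z|^2 = 0.1184
Iter 11: z = -0.4085 + 0.3446i, |z|^2 = 0.2856
Iter 12: z = -0.3909 + 0.1775i, |z|^2 = 0.1843
Iter 13: z = -0.3177 + 0.3202i, |z|^2 = 0.2035
Iter 14: z = -0.4406 + 0.2555i, |z|^2 = 0.2594
Iter 15: z = -0.3101 + 0.2338i, |z|^2 = 0.1509
Iter 16: z = -0.3975 + 0.3140i, |z|^2 = 0.2566
Iter 17: z = -0.3796 + 0.2094i, |z|^2 = 0.1879
Iter 18: z = -0.3388 + 0.3000i, |z|^2 = 0.2048
Iter 19: z = -0.4142 + 0.2557i, |z|^2 = 0.2370
Iter 20: z = -0.3328 + 0.2471i, |z|^2 = 0.1718
Iter 21: z = -0.3893 + 0.2945i, |z|^2 = 0.2383
Iter 22: z = -0.3742 + 0.2297i, |z|^2 = 0.1927
Iter 23: z = -0.3518 + 0.2871i, |z|^2 = 0.2062
Did not escape in 24 iterations → in set

Answer: yes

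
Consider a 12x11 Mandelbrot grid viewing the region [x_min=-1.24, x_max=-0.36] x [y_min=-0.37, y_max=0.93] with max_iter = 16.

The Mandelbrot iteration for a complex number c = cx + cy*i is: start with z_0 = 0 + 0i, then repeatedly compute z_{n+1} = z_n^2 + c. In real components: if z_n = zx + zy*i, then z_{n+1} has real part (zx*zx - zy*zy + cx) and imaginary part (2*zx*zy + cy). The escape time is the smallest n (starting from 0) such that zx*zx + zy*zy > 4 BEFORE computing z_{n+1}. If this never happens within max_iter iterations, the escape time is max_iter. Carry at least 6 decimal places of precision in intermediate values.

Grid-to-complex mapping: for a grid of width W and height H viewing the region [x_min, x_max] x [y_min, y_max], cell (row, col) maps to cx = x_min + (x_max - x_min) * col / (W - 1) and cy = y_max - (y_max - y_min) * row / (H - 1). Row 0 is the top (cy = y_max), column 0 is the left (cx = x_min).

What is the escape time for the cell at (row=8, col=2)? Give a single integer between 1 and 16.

Answer: 16

Derivation:
z_0 = 0 + 0i, c = -1.0800 + -0.1100i
Iter 1: z = -1.0800 + -0.1100i, |z|^2 = 1.1785
Iter 2: z = 0.0743 + 0.1276i, |z|^2 = 0.0218
Iter 3: z = -1.0908 + -0.0910i, |z|^2 = 1.1980
Iter 4: z = 0.1015 + 0.0886i, |z|^2 = 0.0181
Iter 5: z = -1.0776 + -0.0920i, |z|^2 = 1.1696
Iter 6: z = 0.0727 + 0.0883i, |z|^2 = 0.0131
Iter 7: z = -1.0825 + -0.0972i, |z|^2 = 1.1813
Iter 8: z = 0.0824 + 0.1004i, |z|^2 = 0.0169
Iter 9: z = -1.0833 + -0.0935i, |z|^2 = 1.1822
Iter 10: z = 0.0848 + 0.0925i, |z|^2 = 0.0157
Iter 11: z = -1.0814 + -0.0943i, |z|^2 = 1.1783
Iter 12: z = 0.0805 + 0.0940i, |z|^2 = 0.0153
Iter 13: z = -1.0824 + -0.0949i, |z|^2 = 1.1805
Iter 14: z = 0.0825 + 0.0954i, |z|^2 = 0.0159
Iter 15: z = -1.0823 + -0.0943i, |z|^2 = 1.1802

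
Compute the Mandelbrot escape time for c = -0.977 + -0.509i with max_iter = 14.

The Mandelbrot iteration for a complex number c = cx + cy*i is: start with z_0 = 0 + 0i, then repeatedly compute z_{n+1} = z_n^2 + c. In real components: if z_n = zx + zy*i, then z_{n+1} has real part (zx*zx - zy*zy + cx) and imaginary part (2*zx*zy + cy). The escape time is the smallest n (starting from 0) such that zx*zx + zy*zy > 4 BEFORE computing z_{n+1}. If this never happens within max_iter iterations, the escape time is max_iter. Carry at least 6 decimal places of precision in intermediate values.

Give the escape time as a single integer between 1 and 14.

z_0 = 0 + 0i, c = -0.9770 + -0.5090i
Iter 1: z = -0.9770 + -0.5090i, |z|^2 = 1.2136
Iter 2: z = -0.2816 + 0.4856i, |z|^2 = 0.3151
Iter 3: z = -1.1335 + -0.7824i, |z|^2 = 1.8971
Iter 4: z = -0.3043 + 1.2648i, |z|^2 = 1.6924
Iter 5: z = -2.4841 + -1.2788i, |z|^2 = 7.8064
Escaped at iteration 5

Answer: 5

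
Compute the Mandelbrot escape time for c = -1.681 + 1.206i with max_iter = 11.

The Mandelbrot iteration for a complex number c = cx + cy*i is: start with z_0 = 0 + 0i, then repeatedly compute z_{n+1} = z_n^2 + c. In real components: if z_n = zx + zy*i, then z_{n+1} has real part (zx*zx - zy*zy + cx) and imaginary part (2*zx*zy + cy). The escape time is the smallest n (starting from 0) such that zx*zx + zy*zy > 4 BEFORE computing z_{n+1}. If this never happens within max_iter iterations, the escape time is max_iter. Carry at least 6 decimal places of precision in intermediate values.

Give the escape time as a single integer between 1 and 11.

z_0 = 0 + 0i, c = -1.6810 + 1.2060i
Iter 1: z = -1.6810 + 1.2060i, |z|^2 = 4.2802
Escaped at iteration 1

Answer: 1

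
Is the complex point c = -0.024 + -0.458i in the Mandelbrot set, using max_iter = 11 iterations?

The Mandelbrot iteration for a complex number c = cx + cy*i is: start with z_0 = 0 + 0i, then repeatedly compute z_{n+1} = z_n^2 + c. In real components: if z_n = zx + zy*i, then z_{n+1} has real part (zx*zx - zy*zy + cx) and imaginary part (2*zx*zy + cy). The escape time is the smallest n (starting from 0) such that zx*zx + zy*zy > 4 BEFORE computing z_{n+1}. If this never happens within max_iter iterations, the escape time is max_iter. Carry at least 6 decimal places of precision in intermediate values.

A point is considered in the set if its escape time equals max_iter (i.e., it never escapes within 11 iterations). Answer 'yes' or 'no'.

z_0 = 0 + 0i, c = -0.0240 + -0.4580i
Iter 1: z = -0.0240 + -0.4580i, |z|^2 = 0.2103
Iter 2: z = -0.2332 + -0.4360i, |z|^2 = 0.2445
Iter 3: z = -0.1597 + -0.2547i, |z|^2 = 0.0904
Iter 4: z = -0.0633 + -0.3766i, |z|^2 = 0.1459
Iter 5: z = -0.1619 + -0.4103i, |z|^2 = 0.1945
Iter 6: z = -0.1661 + -0.3252i, |z|^2 = 0.1334
Iter 7: z = -0.1021 + -0.3499i, |z|^2 = 0.1329
Iter 8: z = -0.1360 + -0.3865i, |z|^2 = 0.1679
Iter 9: z = -0.1549 + -0.3528i, |z|^2 = 0.1485
Iter 10: z = -0.1245 + -0.3487i, |z|^2 = 0.1371
Did not escape in 11 iterations → in set

Answer: yes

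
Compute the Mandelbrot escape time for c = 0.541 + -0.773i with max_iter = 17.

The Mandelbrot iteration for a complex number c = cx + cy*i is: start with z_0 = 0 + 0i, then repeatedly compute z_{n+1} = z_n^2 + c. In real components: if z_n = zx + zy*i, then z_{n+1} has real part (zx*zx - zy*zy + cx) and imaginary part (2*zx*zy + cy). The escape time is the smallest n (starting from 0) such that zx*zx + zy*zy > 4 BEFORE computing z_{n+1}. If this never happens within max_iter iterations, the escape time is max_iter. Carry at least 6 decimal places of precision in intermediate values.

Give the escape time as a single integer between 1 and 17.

Answer: 3

Derivation:
z_0 = 0 + 0i, c = 0.5410 + -0.7730i
Iter 1: z = 0.5410 + -0.7730i, |z|^2 = 0.8902
Iter 2: z = 0.2362 + -1.6094i, |z|^2 = 2.6459
Iter 3: z = -1.9934 + -1.5331i, |z|^2 = 6.3239
Escaped at iteration 3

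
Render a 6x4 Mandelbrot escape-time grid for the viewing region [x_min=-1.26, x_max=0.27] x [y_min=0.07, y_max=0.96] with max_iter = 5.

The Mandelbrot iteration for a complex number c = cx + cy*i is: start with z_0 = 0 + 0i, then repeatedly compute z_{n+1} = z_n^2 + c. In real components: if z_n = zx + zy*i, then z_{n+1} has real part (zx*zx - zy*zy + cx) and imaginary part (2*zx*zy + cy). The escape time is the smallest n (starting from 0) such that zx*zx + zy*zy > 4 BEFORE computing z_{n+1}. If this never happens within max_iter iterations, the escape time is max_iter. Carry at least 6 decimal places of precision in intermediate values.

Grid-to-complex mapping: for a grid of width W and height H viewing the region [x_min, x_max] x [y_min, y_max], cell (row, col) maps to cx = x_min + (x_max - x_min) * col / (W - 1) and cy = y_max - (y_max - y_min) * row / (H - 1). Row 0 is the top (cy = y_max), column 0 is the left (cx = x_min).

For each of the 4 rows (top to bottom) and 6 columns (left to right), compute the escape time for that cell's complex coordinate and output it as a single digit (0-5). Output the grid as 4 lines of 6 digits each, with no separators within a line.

Answer: 334554
345555
555555
555555

Derivation:
(row=0, col=0): c = -1.2600 + 0.9600i → escape time 3
(row=0, col=1): c = -0.9540 + 0.9600i → escape time 3
(row=0, col=2): c = -0.6480 + 0.9600i → escape time 4
(row=0, col=3): c = -0.3420 + 0.9600i → escape time 5
(row=0, col=4): c = -0.0360 + 0.9600i → escape time 5
(row=0, col=5): c = 0.2700 + 0.9600i → escape time 4
(row=1, col=0): c = -1.2600 + 0.6633i → escape time 3
(row=1, col=1): c = -0.9540 + 0.6633i → escape time 4
(row=1, col=2): c = -0.6480 + 0.6633i → escape time 5
(row=1, col=3): c = -0.3420 + 0.6633i → escape time 5
(row=1, col=4): c = -0.0360 + 0.6633i → escape time 5
(row=1, col=5): c = 0.2700 + 0.6633i → escape time 5
(row=2, col=0): c = -1.2600 + 0.3667i → escape time 5
(row=2, col=1): c = -0.9540 + 0.3667i → escape time 5
(row=2, col=2): c = -0.6480 + 0.3667i → escape time 5
(row=2, col=3): c = -0.3420 + 0.3667i → escape time 5
(row=2, col=4): c = -0.0360 + 0.3667i → escape time 5
(row=2, col=5): c = 0.2700 + 0.3667i → escape time 5
(row=3, col=0): c = -1.2600 + 0.0700i → escape time 5
(row=3, col=1): c = -0.9540 + 0.0700i → escape time 5
(row=3, col=2): c = -0.6480 + 0.0700i → escape time 5
(row=3, col=3): c = -0.3420 + 0.0700i → escape time 5
(row=3, col=4): c = -0.0360 + 0.0700i → escape time 5
(row=3, col=5): c = 0.2700 + 0.0700i → escape time 5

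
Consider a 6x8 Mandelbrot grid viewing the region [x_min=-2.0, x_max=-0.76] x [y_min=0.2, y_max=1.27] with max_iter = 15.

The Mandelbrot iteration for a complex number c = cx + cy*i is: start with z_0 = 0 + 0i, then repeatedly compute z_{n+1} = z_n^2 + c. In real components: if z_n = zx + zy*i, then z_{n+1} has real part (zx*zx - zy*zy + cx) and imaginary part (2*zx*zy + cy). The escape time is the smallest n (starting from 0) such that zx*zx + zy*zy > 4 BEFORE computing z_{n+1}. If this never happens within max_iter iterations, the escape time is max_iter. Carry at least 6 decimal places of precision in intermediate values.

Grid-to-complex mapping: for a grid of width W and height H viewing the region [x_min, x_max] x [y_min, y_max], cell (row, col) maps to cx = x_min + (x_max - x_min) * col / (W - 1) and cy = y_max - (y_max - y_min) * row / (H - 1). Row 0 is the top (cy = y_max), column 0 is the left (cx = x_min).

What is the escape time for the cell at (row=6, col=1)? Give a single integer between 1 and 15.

Answer: 3

Derivation:
z_0 = 0 + 0i, c = -1.7520 + 0.3529i
Iter 1: z = -1.7520 + 0.3529i, |z|^2 = 3.1940
Iter 2: z = 1.1930 + -0.8836i, |z|^2 = 2.2039
Iter 3: z = -1.1094 + -1.7553i, |z|^2 = 4.3119
Escaped at iteration 3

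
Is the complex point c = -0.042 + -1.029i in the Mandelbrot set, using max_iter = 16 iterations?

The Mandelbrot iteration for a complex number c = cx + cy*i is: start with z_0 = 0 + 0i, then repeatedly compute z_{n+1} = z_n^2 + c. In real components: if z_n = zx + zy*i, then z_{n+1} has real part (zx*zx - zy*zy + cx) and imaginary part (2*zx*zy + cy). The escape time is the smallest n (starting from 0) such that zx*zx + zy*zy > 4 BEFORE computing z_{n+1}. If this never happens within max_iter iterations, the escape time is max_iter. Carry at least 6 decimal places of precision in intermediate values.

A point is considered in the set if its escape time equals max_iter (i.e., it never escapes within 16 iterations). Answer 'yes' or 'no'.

z_0 = 0 + 0i, c = -0.0420 + -1.0290i
Iter 1: z = -0.0420 + -1.0290i, |z|^2 = 1.0606
Iter 2: z = -1.0991 + -0.9426i, |z|^2 = 2.0964
Iter 3: z = 0.2775 + 1.0429i, |z|^2 = 1.1647
Iter 4: z = -1.0526 + -0.4501i, |z|^2 = 1.3106
Iter 5: z = 0.8634 + -0.0814i, |z|^2 = 0.7521
Iter 6: z = 0.6968 + -1.1696i, |z|^2 = 1.8536
Iter 7: z = -0.9245 + -2.6591i, |z|^2 = 7.9253
Escaped at iteration 7

Answer: no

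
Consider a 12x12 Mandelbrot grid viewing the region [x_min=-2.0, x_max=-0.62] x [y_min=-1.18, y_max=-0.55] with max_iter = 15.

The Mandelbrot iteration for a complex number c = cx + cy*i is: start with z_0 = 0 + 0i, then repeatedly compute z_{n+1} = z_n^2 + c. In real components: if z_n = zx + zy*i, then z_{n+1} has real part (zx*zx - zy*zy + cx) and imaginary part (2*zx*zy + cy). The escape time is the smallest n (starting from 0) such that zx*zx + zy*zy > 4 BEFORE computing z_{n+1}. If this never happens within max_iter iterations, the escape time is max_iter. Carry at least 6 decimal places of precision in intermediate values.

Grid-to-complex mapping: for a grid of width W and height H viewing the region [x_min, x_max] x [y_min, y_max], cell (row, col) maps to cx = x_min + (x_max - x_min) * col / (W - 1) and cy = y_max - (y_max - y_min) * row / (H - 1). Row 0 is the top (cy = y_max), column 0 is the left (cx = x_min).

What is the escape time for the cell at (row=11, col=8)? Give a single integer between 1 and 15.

z_0 = 0 + 0i, c = -0.9964 + -1.1800i
Iter 1: z = -0.9964 + -1.1800i, |z|^2 = 2.3851
Iter 2: z = -1.3960 + 1.1714i, |z|^2 = 3.3211
Iter 3: z = -0.4197 + -4.4507i, |z|^2 = 19.9845
Escaped at iteration 3

Answer: 3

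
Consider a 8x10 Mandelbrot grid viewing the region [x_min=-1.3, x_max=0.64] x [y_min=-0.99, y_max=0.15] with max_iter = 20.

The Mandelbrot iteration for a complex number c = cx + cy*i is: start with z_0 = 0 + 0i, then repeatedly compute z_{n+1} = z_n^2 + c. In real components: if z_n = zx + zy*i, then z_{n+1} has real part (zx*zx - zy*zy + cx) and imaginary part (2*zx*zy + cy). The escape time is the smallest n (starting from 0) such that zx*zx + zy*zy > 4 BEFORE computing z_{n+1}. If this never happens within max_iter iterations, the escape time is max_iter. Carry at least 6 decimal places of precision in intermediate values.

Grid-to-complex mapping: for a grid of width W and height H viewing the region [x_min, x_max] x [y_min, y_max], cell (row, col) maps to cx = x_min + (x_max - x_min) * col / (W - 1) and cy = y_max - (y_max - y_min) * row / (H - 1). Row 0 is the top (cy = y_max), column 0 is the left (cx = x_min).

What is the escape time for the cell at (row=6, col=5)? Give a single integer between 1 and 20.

Answer: 20

Derivation:
z_0 = 0 + 0i, c = 0.0857 + -0.6100i
Iter 1: z = 0.0857 + -0.6100i, |z|^2 = 0.3794
Iter 2: z = -0.2790 + -0.7146i, |z|^2 = 0.5885
Iter 3: z = -0.3470 + -0.2112i, |z|^2 = 0.1650
Iter 4: z = 0.1615 + -0.4634i, |z|^2 = 0.2408
Iter 5: z = -0.1029 + -0.7597i, |z|^2 = 0.5878
Iter 6: z = -0.4809 + -0.4536i, |z|^2 = 0.4370
Iter 7: z = 0.1112 + -0.1738i, |z|^2 = 0.0426
Iter 8: z = 0.0679 + -0.6486i, |z|^2 = 0.4253
Iter 9: z = -0.3304 + -0.6981i, |z|^2 = 0.5965
Iter 10: z = -0.2924 + -0.1487i, |z|^2 = 0.1076
Iter 11: z = 0.1491 + -0.5230i, |z|^2 = 0.2958
Iter 12: z = -0.1656 + -0.7660i, |z|^2 = 0.6141
Iter 13: z = -0.4736 + -0.3563i, |z|^2 = 0.3512
Iter 14: z = 0.1830 + -0.2726i, |z|^2 = 0.1078
Iter 15: z = 0.0449 + -0.7098i, |z|^2 = 0.5058
Iter 16: z = -0.4161 + -0.6738i, |z|^2 = 0.6271
Iter 17: z = -0.1952 + -0.0493i, |z|^2 = 0.0405
Iter 18: z = 0.1214 + -0.5907i, |z|^2 = 0.3637
Iter 19: z = -0.2485 + -0.7534i, |z|^2 = 0.6294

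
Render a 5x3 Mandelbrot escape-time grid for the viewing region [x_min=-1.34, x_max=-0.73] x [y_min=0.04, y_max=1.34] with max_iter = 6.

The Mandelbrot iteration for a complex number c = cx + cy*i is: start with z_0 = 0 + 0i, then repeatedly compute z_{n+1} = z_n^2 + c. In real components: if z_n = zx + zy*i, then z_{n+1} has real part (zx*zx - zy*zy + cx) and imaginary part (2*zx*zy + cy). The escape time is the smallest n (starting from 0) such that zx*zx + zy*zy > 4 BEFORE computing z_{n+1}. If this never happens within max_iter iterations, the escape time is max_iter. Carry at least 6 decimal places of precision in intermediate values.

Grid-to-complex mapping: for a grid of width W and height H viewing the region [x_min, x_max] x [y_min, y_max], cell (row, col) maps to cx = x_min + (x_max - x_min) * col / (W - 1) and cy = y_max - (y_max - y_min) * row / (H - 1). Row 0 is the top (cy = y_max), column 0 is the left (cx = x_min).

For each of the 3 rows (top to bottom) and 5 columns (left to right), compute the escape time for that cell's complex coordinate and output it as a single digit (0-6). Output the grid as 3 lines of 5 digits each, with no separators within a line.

Answer: 22222
33445
66666

Derivation:
(row=0, col=0): c = -1.3400 + 1.3400i → escape time 2
(row=0, col=1): c = -1.1875 + 1.3400i → escape time 2
(row=0, col=2): c = -1.0350 + 1.3400i → escape time 2
(row=0, col=3): c = -0.8825 + 1.3400i → escape time 2
(row=0, col=4): c = -0.7300 + 1.3400i → escape time 2
(row=1, col=0): c = -1.3400 + 0.6900i → escape time 3
(row=1, col=1): c = -1.1875 + 0.6900i → escape time 3
(row=1, col=2): c = -1.0350 + 0.6900i → escape time 4
(row=1, col=3): c = -0.8825 + 0.6900i → escape time 4
(row=1, col=4): c = -0.7300 + 0.6900i → escape time 5
(row=2, col=0): c = -1.3400 + 0.0400i → escape time 6
(row=2, col=1): c = -1.1875 + 0.0400i → escape time 6
(row=2, col=2): c = -1.0350 + 0.0400i → escape time 6
(row=2, col=3): c = -0.8825 + 0.0400i → escape time 6
(row=2, col=4): c = -0.7300 + 0.0400i → escape time 6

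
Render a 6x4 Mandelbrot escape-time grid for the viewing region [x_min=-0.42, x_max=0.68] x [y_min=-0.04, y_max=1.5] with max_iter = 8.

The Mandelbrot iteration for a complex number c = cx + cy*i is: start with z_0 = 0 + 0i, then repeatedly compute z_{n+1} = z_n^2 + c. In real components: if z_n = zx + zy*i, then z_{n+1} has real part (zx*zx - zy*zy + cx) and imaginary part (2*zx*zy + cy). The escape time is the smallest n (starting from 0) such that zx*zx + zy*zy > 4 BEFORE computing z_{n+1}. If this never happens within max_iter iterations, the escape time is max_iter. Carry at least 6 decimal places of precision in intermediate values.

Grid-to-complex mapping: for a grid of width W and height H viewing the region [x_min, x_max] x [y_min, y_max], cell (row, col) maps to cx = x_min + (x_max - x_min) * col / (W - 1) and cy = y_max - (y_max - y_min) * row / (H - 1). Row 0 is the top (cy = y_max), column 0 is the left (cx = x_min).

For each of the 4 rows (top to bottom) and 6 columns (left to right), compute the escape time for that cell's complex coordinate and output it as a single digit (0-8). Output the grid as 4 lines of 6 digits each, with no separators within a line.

(row=0, col=0): c = -0.4200 + 1.5000i → escape time 2
(row=0, col=1): c = -0.2000 + 1.5000i → escape time 2
(row=0, col=2): c = 0.0200 + 1.5000i → escape time 2
(row=0, col=3): c = 0.2400 + 1.5000i → escape time 2
(row=0, col=4): c = 0.4600 + 1.5000i → escape time 2
(row=0, col=5): c = 0.6800 + 1.5000i → escape time 2
(row=1, col=0): c = -0.4200 + 0.9867i → escape time 4
(row=1, col=1): c = -0.2000 + 0.9867i → escape time 7
(row=1, col=2): c = 0.0200 + 0.9867i → escape time 6
(row=1, col=3): c = 0.2400 + 0.9867i → escape time 4
(row=1, col=4): c = 0.4600 + 0.9867i → escape time 3
(row=1, col=5): c = 0.6800 + 0.9867i → escape time 2
(row=2, col=0): c = -0.4200 + 0.4733i → escape time 8
(row=2, col=1): c = -0.2000 + 0.4733i → escape time 8
(row=2, col=2): c = 0.0200 + 0.4733i → escape time 8
(row=2, col=3): c = 0.2400 + 0.4733i → escape time 8
(row=2, col=4): c = 0.4600 + 0.4733i → escape time 6
(row=2, col=5): c = 0.6800 + 0.4733i → escape time 3
(row=3, col=0): c = -0.4200 + -0.0400i → escape time 8
(row=3, col=1): c = -0.2000 + -0.0400i → escape time 8
(row=3, col=2): c = 0.0200 + -0.0400i → escape time 8
(row=3, col=3): c = 0.2400 + -0.0400i → escape time 8
(row=3, col=4): c = 0.4600 + -0.0400i → escape time 5
(row=3, col=5): c = 0.6800 + -0.0400i → escape time 4

Answer: 222222
476432
888863
888854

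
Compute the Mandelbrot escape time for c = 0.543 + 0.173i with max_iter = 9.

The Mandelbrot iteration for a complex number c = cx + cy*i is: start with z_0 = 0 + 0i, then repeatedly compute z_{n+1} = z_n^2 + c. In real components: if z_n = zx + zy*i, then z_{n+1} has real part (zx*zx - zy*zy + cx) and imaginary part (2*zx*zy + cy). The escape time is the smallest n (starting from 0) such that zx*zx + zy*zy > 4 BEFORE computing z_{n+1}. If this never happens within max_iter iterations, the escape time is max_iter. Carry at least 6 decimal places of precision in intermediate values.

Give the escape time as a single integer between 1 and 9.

Answer: 4

Derivation:
z_0 = 0 + 0i, c = 0.5430 + 0.1730i
Iter 1: z = 0.5430 + 0.1730i, |z|^2 = 0.3248
Iter 2: z = 0.8079 + 0.3609i, |z|^2 = 0.7830
Iter 3: z = 1.0655 + 0.7561i, |z|^2 = 1.7070
Iter 4: z = 1.1066 + 1.7843i, |z|^2 = 4.4082
Escaped at iteration 4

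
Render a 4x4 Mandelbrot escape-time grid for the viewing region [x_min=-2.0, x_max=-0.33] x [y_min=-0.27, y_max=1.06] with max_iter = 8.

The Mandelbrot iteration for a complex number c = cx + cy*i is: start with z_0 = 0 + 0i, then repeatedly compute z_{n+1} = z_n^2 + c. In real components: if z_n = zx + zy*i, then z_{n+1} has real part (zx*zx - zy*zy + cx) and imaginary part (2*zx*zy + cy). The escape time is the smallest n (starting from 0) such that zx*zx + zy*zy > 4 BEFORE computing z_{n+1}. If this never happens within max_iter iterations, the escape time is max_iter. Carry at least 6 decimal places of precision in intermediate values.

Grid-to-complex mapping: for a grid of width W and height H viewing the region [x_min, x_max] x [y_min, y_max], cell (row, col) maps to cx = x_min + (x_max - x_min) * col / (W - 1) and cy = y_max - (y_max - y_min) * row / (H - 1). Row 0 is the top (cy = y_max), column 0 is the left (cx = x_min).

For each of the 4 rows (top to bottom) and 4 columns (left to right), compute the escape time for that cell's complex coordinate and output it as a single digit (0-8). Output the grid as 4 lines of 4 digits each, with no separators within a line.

(row=0, col=0): c = -2.0000 + 1.0600i → escape time 1
(row=0, col=1): c = -1.4433 + 1.0600i → escape time 2
(row=0, col=2): c = -0.8867 + 1.0600i → escape time 3
(row=0, col=3): c = -0.3300 + 1.0600i → escape time 5
(row=1, col=0): c = -2.0000 + 0.6167i → escape time 1
(row=1, col=1): c = -1.4433 + 0.6167i → escape time 3
(row=1, col=2): c = -0.8867 + 0.6167i → escape time 5
(row=1, col=3): c = -0.3300 + 0.6167i → escape time 8
(row=2, col=0): c = -2.0000 + 0.1733i → escape time 1
(row=2, col=1): c = -1.4433 + 0.1733i → escape time 6
(row=2, col=2): c = -0.8867 + 0.1733i → escape time 8
(row=2, col=3): c = -0.3300 + 0.1733i → escape time 8
(row=3, col=0): c = -2.0000 + -0.2700i → escape time 1
(row=3, col=1): c = -1.4433 + -0.2700i → escape time 5
(row=3, col=2): c = -0.8867 + -0.2700i → escape time 8
(row=3, col=3): c = -0.3300 + -0.2700i → escape time 8

Answer: 1235
1358
1688
1588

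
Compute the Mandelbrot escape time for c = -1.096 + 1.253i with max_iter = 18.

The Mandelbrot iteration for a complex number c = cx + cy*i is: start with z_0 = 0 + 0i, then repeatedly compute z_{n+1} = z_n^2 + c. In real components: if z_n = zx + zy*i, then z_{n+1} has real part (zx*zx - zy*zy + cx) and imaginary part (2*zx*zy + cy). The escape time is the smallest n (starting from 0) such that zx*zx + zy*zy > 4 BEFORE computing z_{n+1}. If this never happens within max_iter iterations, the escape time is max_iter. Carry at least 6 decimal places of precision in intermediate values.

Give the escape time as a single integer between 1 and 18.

z_0 = 0 + 0i, c = -1.0960 + 1.2530i
Iter 1: z = -1.0960 + 1.2530i, |z|^2 = 2.7712
Iter 2: z = -1.4648 + -1.4936i, |z|^2 = 4.3764
Escaped at iteration 2

Answer: 2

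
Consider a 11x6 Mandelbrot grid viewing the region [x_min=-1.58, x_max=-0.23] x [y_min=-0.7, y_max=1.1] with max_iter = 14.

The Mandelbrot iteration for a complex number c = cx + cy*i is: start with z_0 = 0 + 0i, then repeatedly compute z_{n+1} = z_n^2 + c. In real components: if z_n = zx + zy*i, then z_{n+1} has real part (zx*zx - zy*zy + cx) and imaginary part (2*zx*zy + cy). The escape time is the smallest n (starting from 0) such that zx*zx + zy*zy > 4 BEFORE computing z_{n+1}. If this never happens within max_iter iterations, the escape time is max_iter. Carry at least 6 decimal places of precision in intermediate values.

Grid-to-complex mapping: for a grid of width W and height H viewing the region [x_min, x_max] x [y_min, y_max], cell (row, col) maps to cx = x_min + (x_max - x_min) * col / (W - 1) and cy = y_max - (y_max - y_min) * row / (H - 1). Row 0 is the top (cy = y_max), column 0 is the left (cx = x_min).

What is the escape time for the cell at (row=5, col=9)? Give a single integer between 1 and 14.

z_0 = 0 + 0i, c = -0.3650 + -0.7000i
Iter 1: z = -0.3650 + -0.7000i, |z|^2 = 0.6232
Iter 2: z = -0.7218 + -0.1890i, |z|^2 = 0.5567
Iter 3: z = 0.1202 + -0.4272i, |z|^2 = 0.1969
Iter 4: z = -0.5330 + -0.8027i, |z|^2 = 0.9285
Iter 5: z = -0.7253 + 0.1557i, |z|^2 = 0.5503
Iter 6: z = 0.1367 + -0.9259i, |z|^2 = 0.8760
Iter 7: z = -1.2036 + -0.9532i, |z|^2 = 2.3572
Iter 8: z = 0.1749 + 1.5946i, |z|^2 = 2.5732
Iter 9: z = -2.8770 + -0.1421i, |z|^2 = 8.2974
Escaped at iteration 9

Answer: 9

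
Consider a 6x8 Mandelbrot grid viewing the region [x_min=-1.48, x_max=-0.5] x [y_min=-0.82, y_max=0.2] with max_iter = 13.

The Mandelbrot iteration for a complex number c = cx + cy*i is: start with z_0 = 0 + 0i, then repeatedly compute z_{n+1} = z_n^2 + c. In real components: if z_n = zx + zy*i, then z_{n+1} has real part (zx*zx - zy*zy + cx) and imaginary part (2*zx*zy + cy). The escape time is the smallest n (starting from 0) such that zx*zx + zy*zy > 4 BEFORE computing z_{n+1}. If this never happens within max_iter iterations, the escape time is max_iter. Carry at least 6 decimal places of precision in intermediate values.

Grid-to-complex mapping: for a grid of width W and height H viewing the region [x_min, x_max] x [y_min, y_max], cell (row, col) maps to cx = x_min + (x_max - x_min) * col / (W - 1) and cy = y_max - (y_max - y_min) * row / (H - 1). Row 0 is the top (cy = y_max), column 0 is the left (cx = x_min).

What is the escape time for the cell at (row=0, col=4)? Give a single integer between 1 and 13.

Answer: 13

Derivation:
z_0 = 0 + 0i, c = -0.6960 + 0.2000i
Iter 1: z = -0.6960 + 0.2000i, |z|^2 = 0.5244
Iter 2: z = -0.2516 + -0.0784i, |z|^2 = 0.0694
Iter 3: z = -0.6389 + 0.2394i, |z|^2 = 0.4655
Iter 4: z = -0.3452 + -0.1059i, |z|^2 = 0.1304
Iter 5: z = -0.5881 + 0.2731i, |z|^2 = 0.4204
Iter 6: z = -0.4248 + -0.1213i, |z|^2 = 0.1952
Iter 7: z = -0.5303 + 0.3030i, |z|^2 = 0.3730
Iter 8: z = -0.5067 + -0.1213i, |z|^2 = 0.2714
Iter 9: z = -0.4540 + 0.3230i, |z|^2 = 0.3104
Iter 10: z = -0.5942 + -0.0933i, |z|^2 = 0.3617
Iter 11: z = -0.3517 + 0.3108i, |z|^2 = 0.2203
Iter 12: z = -0.6689 + -0.0186i, |z|^2 = 0.4478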